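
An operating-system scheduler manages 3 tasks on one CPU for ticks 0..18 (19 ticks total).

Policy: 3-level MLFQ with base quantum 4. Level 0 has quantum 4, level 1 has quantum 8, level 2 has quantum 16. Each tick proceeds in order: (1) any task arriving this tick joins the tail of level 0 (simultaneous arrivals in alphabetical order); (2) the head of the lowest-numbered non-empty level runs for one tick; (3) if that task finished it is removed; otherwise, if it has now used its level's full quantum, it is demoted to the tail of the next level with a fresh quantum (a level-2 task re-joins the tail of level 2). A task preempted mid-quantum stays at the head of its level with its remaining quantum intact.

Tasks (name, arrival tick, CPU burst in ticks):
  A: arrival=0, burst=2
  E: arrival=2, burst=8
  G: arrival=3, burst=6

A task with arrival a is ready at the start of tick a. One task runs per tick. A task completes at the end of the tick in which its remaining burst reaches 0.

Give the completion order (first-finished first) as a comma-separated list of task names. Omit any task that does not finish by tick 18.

t=0: L0/L1/L2 = A/-/- → run A
t=1: L0/L1/L2 = A/-/- → run A
t=2: L0/L1/L2 = E/-/- → run E
t=3: L0/L1/L2 = EG/-/- → run E
t=4: L0/L1/L2 = EG/-/- → run E
t=5: L0/L1/L2 = EG/-/- → run E
t=6: L0/L1/L2 = G/E/- → run G
t=7: L0/L1/L2 = G/E/- → run G
t=8: L0/L1/L2 = G/E/- → run G
t=9: L0/L1/L2 = G/E/- → run G
t=10: L0/L1/L2 = -/EG/- → run E
t=11: L0/L1/L2 = -/EG/- → run E
t=12: L0/L1/L2 = -/EG/- → run E
t=13: L0/L1/L2 = -/EG/- → run E
t=14: L0/L1/L2 = -/G/- → run G
t=15: L0/L1/L2 = -/G/- → run G
t=16: (idle)
t=17: (idle)
t=18: (idle)

completion order = A, E, G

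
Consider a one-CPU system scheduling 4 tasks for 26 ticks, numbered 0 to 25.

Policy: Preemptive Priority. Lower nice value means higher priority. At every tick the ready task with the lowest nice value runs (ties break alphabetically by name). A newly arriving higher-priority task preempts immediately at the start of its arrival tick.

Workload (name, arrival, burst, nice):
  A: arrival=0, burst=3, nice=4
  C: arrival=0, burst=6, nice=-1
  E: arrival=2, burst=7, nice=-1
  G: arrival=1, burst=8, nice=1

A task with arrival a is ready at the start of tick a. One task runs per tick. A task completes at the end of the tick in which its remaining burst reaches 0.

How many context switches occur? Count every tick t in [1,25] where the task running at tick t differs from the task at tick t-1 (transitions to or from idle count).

context switches = 4

t=0: ready={A,C} → run C
t=1: ready={A,C,G} → run C
t=2: ready={A,C,E,G} → run C
t=3: ready={A,C,E,G} → run C
t=4: ready={A,C,E,G} → run C
t=5: ready={A,C,E,G} → run C
t=6: ready={A,E,G} → run E
t=7: ready={A,E,G} → run E
t=8: ready={A,E,G} → run E
t=9: ready={A,E,G} → run E
t=10: ready={A,E,G} → run E
t=11: ready={A,E,G} → run E
t=12: ready={A,E,G} → run E
t=13: ready={A,G} → run G
t=14: ready={A,G} → run G
t=15: ready={A,G} → run G
t=16: ready={A,G} → run G
t=17: ready={A,G} → run G
t=18: ready={A,G} → run G
t=19: ready={A,G} → run G
t=20: ready={A,G} → run G
t=21: ready={A} → run A
t=22: ready={A} → run A
t=23: ready={A} → run A
t=24: (idle)
t=25: (idle)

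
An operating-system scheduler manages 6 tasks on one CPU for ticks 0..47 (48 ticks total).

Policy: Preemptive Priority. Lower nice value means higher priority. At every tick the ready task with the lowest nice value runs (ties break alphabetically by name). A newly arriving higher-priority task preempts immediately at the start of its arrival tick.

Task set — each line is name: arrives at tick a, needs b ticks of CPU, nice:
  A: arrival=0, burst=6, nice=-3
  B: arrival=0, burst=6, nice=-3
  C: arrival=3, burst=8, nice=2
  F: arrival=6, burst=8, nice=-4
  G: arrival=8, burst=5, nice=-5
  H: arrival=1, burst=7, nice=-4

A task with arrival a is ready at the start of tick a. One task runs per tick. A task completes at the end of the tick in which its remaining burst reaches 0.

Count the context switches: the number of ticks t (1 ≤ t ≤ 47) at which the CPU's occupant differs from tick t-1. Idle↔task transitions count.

context switches = 9

t=0: ready={A,B} → run A
t=1: ready={A,B,H} → run H
t=2: ready={A,B,H} → run H
t=3: ready={A,B,C,H} → run H
t=4: ready={A,B,C,H} → run H
t=5: ready={A,B,C,H} → run H
t=6: ready={A,B,C,F,H} → run F
t=7: ready={A,B,C,F,H} → run F
t=8: ready={A,B,C,F,G,H} → run G
t=9: ready={A,B,C,F,G,H} → run G
t=10: ready={A,B,C,F,G,H} → run G
t=11: ready={A,B,C,F,G,H} → run G
t=12: ready={A,B,C,F,G,H} → run G
t=13: ready={A,B,C,F,H} → run F
t=14: ready={A,B,C,F,H} → run F
t=15: ready={A,B,C,F,H} → run F
t=16: ready={A,B,C,F,H} → run F
t=17: ready={A,B,C,F,H} → run F
t=18: ready={A,B,C,F,H} → run F
t=19: ready={A,B,C,H} → run H
t=20: ready={A,B,C,H} → run H
t=21: ready={A,B,C} → run A
t=22: ready={A,B,C} → run A
t=23: ready={A,B,C} → run A
t=24: ready={A,B,C} → run A
t=25: ready={A,B,C} → run A
t=26: ready={B,C} → run B
t=27: ready={B,C} → run B
t=28: ready={B,C} → run B
t=29: ready={B,C} → run B
t=30: ready={B,C} → run B
t=31: ready={B,C} → run B
t=32: ready={C} → run C
t=33: ready={C} → run C
t=34: ready={C} → run C
t=35: ready={C} → run C
t=36: ready={C} → run C
t=37: ready={C} → run C
t=38: ready={C} → run C
t=39: ready={C} → run C
t=40: (idle)
t=41: (idle)
t=42: (idle)
t=43: (idle)
t=44: (idle)
t=45: (idle)
t=46: (idle)
t=47: (idle)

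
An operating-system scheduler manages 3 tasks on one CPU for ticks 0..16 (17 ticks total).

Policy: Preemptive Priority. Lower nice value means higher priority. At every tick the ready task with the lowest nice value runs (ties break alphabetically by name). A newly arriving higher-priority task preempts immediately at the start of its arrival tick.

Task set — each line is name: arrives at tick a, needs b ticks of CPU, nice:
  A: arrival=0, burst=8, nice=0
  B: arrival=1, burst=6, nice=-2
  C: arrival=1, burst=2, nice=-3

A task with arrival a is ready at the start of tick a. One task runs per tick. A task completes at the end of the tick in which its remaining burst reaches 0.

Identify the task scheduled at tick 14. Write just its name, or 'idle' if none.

running at tick 14 = A

t=0: ready={A} → run A
t=1: ready={A,B,C} → run C
t=2: ready={A,B,C} → run C
t=3: ready={A,B} → run B
t=4: ready={A,B} → run B
t=5: ready={A,B} → run B
t=6: ready={A,B} → run B
t=7: ready={A,B} → run B
t=8: ready={A,B} → run B
t=9: ready={A} → run A
t=10: ready={A} → run A
t=11: ready={A} → run A
t=12: ready={A} → run A
t=13: ready={A} → run A
t=14: ready={A} → run A
t=15: ready={A} → run A
t=16: (idle)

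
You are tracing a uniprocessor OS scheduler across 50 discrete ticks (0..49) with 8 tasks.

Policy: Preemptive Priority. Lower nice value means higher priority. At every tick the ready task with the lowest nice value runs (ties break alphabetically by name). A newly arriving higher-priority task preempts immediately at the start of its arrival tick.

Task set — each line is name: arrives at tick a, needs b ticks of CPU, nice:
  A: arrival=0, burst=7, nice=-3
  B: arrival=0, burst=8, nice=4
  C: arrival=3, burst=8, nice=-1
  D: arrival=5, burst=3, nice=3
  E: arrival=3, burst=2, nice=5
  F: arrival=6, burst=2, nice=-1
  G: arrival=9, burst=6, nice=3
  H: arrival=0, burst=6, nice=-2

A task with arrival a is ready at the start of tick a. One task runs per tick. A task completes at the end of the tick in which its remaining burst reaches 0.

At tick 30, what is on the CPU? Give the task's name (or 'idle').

t=0: ready={A,B,H} → run A
t=1: ready={A,B,H} → run A
t=2: ready={A,B,H} → run A
t=3: ready={A,B,C,E,H} → run A
t=4: ready={A,B,C,E,H} → run A
t=5: ready={A,B,C,D,E,H} → run A
t=6: ready={A,B,C,D,E,F,H} → run A
t=7: ready={B,C,D,E,F,H} → run H
t=8: ready={B,C,D,E,F,H} → run H
t=9: ready={B,C,D,E,F,G,H} → run H
t=10: ready={B,C,D,E,F,G,H} → run H
t=11: ready={B,C,D,E,F,G,H} → run H
t=12: ready={B,C,D,E,F,G,H} → run H
t=13: ready={B,C,D,E,F,G} → run C
t=14: ready={B,C,D,E,F,G} → run C
t=15: ready={B,C,D,E,F,G} → run C
t=16: ready={B,C,D,E,F,G} → run C
t=17: ready={B,C,D,E,F,G} → run C
t=18: ready={B,C,D,E,F,G} → run C
t=19: ready={B,C,D,E,F,G} → run C
t=20: ready={B,C,D,E,F,G} → run C
t=21: ready={B,D,E,F,G} → run F
t=22: ready={B,D,E,F,G} → run F
t=23: ready={B,D,E,G} → run D
t=24: ready={B,D,E,G} → run D
t=25: ready={B,D,E,G} → run D
t=26: ready={B,E,G} → run G
t=27: ready={B,E,G} → run G
t=28: ready={B,E,G} → run G
t=29: ready={B,E,G} → run G
t=30: ready={B,E,G} → run G
t=31: ready={B,E,G} → run G
t=32: ready={B,E} → run B
t=33: ready={B,E} → run B
t=34: ready={B,E} → run B
t=35: ready={B,E} → run B
t=36: ready={B,E} → run B
t=37: ready={B,E} → run B
t=38: ready={B,E} → run B
t=39: ready={B,E} → run B
t=40: ready={E} → run E
t=41: ready={E} → run E
t=42: (idle)
t=43: (idle)
t=44: (idle)
t=45: (idle)
t=46: (idle)
t=47: (idle)
t=48: (idle)
t=49: (idle)

running at tick 30 = G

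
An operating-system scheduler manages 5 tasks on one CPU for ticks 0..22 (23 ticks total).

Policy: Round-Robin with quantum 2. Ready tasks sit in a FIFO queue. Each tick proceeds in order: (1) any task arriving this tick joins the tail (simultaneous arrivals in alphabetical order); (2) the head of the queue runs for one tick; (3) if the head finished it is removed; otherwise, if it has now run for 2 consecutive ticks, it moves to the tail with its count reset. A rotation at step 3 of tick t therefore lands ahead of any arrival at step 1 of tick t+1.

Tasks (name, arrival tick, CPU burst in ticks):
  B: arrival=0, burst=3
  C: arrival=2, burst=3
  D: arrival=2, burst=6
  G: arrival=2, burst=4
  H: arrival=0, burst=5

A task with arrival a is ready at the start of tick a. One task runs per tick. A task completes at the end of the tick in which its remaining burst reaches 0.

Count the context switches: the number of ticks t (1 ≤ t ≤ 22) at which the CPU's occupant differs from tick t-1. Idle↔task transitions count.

context switches = 12

t=0: queue=[B,H] q_used=0 → run B
t=1: queue=[B,H] q_used=1 → run B
t=2: queue=[H,B,C,D,G] q_used=0 → run H
t=3: queue=[H,B,C,D,G] q_used=1 → run H
t=4: queue=[B,C,D,G,H] q_used=0 → run B
t=5: queue=[C,D,G,H] q_used=0 → run C
t=6: queue=[C,D,G,H] q_used=1 → run C
t=7: queue=[D,G,H,C] q_used=0 → run D
t=8: queue=[D,G,H,C] q_used=1 → run D
t=9: queue=[G,H,C,D] q_used=0 → run G
t=10: queue=[G,H,C,D] q_used=1 → run G
t=11: queue=[H,C,D,G] q_used=0 → run H
t=12: queue=[H,C,D,G] q_used=1 → run H
t=13: queue=[C,D,G,H] q_used=0 → run C
t=14: queue=[D,G,H] q_used=0 → run D
t=15: queue=[D,G,H] q_used=1 → run D
t=16: queue=[G,H,D] q_used=0 → run G
t=17: queue=[G,H,D] q_used=1 → run G
t=18: queue=[H,D] q_used=0 → run H
t=19: queue=[D] q_used=0 → run D
t=20: queue=[D] q_used=1 → run D
t=21: (idle)
t=22: (idle)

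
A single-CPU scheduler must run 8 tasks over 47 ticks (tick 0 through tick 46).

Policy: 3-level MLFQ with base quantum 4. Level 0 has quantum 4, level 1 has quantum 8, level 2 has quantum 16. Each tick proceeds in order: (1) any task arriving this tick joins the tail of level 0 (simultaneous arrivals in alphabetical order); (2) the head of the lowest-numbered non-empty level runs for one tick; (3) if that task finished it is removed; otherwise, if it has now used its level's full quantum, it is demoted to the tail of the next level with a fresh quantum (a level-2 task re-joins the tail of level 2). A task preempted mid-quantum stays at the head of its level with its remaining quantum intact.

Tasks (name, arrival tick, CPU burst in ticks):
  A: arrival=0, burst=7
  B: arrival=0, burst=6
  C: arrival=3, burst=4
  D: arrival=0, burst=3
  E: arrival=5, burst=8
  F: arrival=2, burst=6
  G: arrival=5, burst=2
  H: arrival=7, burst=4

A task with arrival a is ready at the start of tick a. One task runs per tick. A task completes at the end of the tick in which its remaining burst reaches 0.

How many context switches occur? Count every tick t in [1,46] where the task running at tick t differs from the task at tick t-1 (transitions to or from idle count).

context switches = 12

t=0: L0/L1/L2 = ABD/-/- → run A
t=1: L0/L1/L2 = ABD/-/- → run A
t=2: L0/L1/L2 = ABDF/-/- → run A
t=3: L0/L1/L2 = ABDFC/-/- → run A
t=4: L0/L1/L2 = BDFC/A/- → run B
t=5: L0/L1/L2 = BDFCEG/A/- → run B
t=6: L0/L1/L2 = BDFCEG/A/- → run B
t=7: L0/L1/L2 = BDFCEGH/A/- → run B
t=8: L0/L1/L2 = DFCEGH/AB/- → run D
t=9: L0/L1/L2 = DFCEGH/AB/- → run D
t=10: L0/L1/L2 = DFCEGH/AB/- → run D
t=11: L0/L1/L2 = FCEGH/AB/- → run F
t=12: L0/L1/L2 = FCEGH/AB/- → run F
t=13: L0/L1/L2 = FCEGH/AB/- → run F
t=14: L0/L1/L2 = FCEGH/AB/- → run F
t=15: L0/L1/L2 = CEGH/ABF/- → run C
t=16: L0/L1/L2 = CEGH/ABF/- → run C
t=17: L0/L1/L2 = CEGH/ABF/- → run C
t=18: L0/L1/L2 = CEGH/ABF/- → run C
t=19: L0/L1/L2 = EGH/ABF/- → run E
t=20: L0/L1/L2 = EGH/ABF/- → run E
t=21: L0/L1/L2 = EGH/ABF/- → run E
t=22: L0/L1/L2 = EGH/ABF/- → run E
t=23: L0/L1/L2 = GH/ABFE/- → run G
t=24: L0/L1/L2 = GH/ABFE/- → run G
t=25: L0/L1/L2 = H/ABFE/- → run H
t=26: L0/L1/L2 = H/ABFE/- → run H
t=27: L0/L1/L2 = H/ABFE/- → run H
t=28: L0/L1/L2 = H/ABFE/- → run H
t=29: L0/L1/L2 = -/ABFE/- → run A
t=30: L0/L1/L2 = -/ABFE/- → run A
t=31: L0/L1/L2 = -/ABFE/- → run A
t=32: L0/L1/L2 = -/BFE/- → run B
t=33: L0/L1/L2 = -/BFE/- → run B
t=34: L0/L1/L2 = -/FE/- → run F
t=35: L0/L1/L2 = -/FE/- → run F
t=36: L0/L1/L2 = -/E/- → run E
t=37: L0/L1/L2 = -/E/- → run E
t=38: L0/L1/L2 = -/E/- → run E
t=39: L0/L1/L2 = -/E/- → run E
t=40: (idle)
t=41: (idle)
t=42: (idle)
t=43: (idle)
t=44: (idle)
t=45: (idle)
t=46: (idle)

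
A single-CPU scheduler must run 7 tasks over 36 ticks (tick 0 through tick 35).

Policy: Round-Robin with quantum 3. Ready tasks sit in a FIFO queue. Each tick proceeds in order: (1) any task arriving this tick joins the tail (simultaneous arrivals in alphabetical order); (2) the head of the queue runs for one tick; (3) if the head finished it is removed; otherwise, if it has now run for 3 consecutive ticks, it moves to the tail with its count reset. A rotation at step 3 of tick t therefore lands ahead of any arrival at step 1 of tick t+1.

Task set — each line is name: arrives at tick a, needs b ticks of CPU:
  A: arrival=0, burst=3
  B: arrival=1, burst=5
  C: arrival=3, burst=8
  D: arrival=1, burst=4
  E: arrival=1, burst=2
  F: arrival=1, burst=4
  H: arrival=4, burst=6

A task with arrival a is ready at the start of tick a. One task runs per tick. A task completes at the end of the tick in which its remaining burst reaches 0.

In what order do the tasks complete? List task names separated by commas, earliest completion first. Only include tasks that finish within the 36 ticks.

t=0: queue=[A] q_used=0 → run A
t=1: queue=[A,B,D,E,F] q_used=1 → run A
t=2: queue=[A,B,D,E,F] q_used=2 → run A
t=3: queue=[B,D,E,F,C] q_used=0 → run B
t=4: queue=[B,D,E,F,C,H] q_used=1 → run B
t=5: queue=[B,D,E,F,C,H] q_used=2 → run B
t=6: queue=[D,E,F,C,H,B] q_used=0 → run D
t=7: queue=[D,E,F,C,H,B] q_used=1 → run D
t=8: queue=[D,E,F,C,H,B] q_used=2 → run D
t=9: queue=[E,F,C,H,B,D] q_used=0 → run E
t=10: queue=[E,F,C,H,B,D] q_used=1 → run E
t=11: queue=[F,C,H,B,D] q_used=0 → run F
t=12: queue=[F,C,H,B,D] q_used=1 → run F
t=13: queue=[F,C,H,B,D] q_used=2 → run F
t=14: queue=[C,H,B,D,F] q_used=0 → run C
t=15: queue=[C,H,B,D,F] q_used=1 → run C
t=16: queue=[C,H,B,D,F] q_used=2 → run C
t=17: queue=[H,B,D,F,C] q_used=0 → run H
t=18: queue=[H,B,D,F,C] q_used=1 → run H
t=19: queue=[H,B,D,F,C] q_used=2 → run H
t=20: queue=[B,D,F,C,H] q_used=0 → run B
t=21: queue=[B,D,F,C,H] q_used=1 → run B
t=22: queue=[D,F,C,H] q_used=0 → run D
t=23: queue=[F,C,H] q_used=0 → run F
t=24: queue=[C,H] q_used=0 → run C
t=25: queue=[C,H] q_used=1 → run C
t=26: queue=[C,H] q_used=2 → run C
t=27: queue=[H,C] q_used=0 → run H
t=28: queue=[H,C] q_used=1 → run H
t=29: queue=[H,C] q_used=2 → run H
t=30: queue=[C] q_used=0 → run C
t=31: queue=[C] q_used=1 → run C
t=32: (idle)
t=33: (idle)
t=34: (idle)
t=35: (idle)

completion order = A, E, B, D, F, H, C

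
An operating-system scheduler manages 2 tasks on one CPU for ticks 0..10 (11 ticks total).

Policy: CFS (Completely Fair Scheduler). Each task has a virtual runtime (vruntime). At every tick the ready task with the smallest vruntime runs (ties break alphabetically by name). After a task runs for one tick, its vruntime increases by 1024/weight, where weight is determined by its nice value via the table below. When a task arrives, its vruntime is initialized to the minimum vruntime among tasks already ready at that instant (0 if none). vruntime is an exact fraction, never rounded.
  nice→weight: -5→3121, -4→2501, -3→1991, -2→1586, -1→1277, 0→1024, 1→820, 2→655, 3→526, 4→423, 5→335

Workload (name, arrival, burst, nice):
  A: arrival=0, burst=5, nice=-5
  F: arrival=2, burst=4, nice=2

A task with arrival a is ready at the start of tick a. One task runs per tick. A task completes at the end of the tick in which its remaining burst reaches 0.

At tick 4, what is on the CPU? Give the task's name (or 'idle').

t=0: vr[A=0] → run A
t=1: vr[A=1024/3121] → run A
t=2: vr[A=2048/3121 F=2048/3121] → run A
t=3: vr[A=3072/3121 F=2048/3121] → run F
t=4: vr[A=3072/3121 F=4537344/2044255] → run A
t=5: vr[A=4096/3121 F=4537344/2044255] → run A
t=6: vr[F=4537344/2044255] → run F
t=7: vr[F=7733248/2044255] → run F
t=8: vr[F=10929152/2044255] → run F
t=9: (idle)
t=10: (idle)

running at tick 4 = A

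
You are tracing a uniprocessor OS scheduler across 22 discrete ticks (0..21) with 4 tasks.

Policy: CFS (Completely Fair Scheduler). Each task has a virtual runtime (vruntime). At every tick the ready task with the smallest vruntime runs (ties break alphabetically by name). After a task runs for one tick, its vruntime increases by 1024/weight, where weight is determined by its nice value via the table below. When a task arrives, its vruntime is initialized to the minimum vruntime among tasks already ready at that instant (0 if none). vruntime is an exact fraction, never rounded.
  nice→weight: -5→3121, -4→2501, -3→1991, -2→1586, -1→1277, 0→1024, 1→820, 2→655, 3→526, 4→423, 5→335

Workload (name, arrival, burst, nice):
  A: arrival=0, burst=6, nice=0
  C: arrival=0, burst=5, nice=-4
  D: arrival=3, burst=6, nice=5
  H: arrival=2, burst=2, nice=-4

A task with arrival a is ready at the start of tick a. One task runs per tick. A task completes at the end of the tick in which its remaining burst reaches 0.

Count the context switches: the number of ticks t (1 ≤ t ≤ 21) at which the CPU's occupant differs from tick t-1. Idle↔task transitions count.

context switches = 12

t=0: vr[A=0 C=0] → run A
t=1: vr[A=1 C=0] → run C
t=2: vr[A=1 C=1024/2501 H=1024/2501] → run C
t=3: vr[A=1 C=2048/2501 D=1024/2501 H=1024/2501] → run D
t=4: vr[A=1 C=2048/2501 D=2904064/837835 H=1024/2501] → run H
t=5: vr[A=1 C=2048/2501 D=2904064/837835 H=2048/2501] → run C
t=6: vr[A=1 C=3072/2501 D=2904064/837835 H=2048/2501] → run H
t=7: vr[A=1 C=3072/2501 D=2904064/837835] → run A
t=8: vr[A=2 C=3072/2501 D=2904064/837835] → run C
t=9: vr[A=2 C=4096/2501 D=2904064/837835] → run C
t=10: vr[A=2 D=2904064/837835] → run A
t=11: vr[A=3 D=2904064/837835] → run A
t=12: vr[A=4 D=2904064/837835] → run D
t=13: vr[A=4 D=5465088/837835] → run A
t=14: vr[A=5 D=5465088/837835] → run A
t=15: vr[D=5465088/837835] → run D
t=16: vr[D=8026112/837835] → run D
t=17: vr[D=10587136/837835] → run D
t=18: vr[D=2629632/167567] → run D
t=19: (idle)
t=20: (idle)
t=21: (idle)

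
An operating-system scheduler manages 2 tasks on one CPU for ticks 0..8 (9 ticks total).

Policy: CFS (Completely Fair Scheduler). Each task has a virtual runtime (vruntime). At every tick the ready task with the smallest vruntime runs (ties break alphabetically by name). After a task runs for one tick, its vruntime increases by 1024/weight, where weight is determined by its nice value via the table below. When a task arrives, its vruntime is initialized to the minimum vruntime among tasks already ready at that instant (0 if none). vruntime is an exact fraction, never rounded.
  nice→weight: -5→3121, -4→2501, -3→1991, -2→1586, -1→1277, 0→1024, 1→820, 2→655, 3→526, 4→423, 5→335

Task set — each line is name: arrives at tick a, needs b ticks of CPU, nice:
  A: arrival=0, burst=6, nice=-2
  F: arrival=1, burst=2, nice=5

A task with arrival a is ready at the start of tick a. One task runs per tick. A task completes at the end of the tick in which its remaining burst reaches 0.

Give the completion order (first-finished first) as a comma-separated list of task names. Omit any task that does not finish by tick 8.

t=0: vr[A=0] → run A
t=1: vr[A=512/793 F=512/793] → run A
t=2: vr[A=1024/793 F=512/793] → run F
t=3: vr[A=1024/793 F=983552/265655] → run A
t=4: vr[A=1536/793 F=983552/265655] → run A
t=5: vr[A=2048/793 F=983552/265655] → run A
t=6: vr[A=2560/793 F=983552/265655] → run A
t=7: vr[F=983552/265655] → run F
t=8: (idle)

completion order = A, F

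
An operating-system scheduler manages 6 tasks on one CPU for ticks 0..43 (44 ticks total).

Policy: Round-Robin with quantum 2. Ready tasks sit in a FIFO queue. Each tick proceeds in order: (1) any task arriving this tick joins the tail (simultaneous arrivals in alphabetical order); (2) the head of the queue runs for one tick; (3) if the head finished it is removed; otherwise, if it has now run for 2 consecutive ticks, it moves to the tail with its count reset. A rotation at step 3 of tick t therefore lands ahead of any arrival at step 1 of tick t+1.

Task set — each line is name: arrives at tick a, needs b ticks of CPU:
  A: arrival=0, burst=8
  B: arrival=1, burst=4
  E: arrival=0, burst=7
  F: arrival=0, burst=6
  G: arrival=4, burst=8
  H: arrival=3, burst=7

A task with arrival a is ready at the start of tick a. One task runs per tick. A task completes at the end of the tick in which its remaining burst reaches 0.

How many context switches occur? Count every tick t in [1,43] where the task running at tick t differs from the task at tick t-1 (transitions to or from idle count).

context switches = 21

t=0: queue=[A,E,F] q_used=0 → run A
t=1: queue=[A,E,F,B] q_used=1 → run A
t=2: queue=[E,F,B,A] q_used=0 → run E
t=3: queue=[E,F,B,A,H] q_used=1 → run E
t=4: queue=[F,B,A,H,E,G] q_used=0 → run F
t=5: queue=[F,B,A,H,E,G] q_used=1 → run F
t=6: queue=[B,A,H,E,G,F] q_used=0 → run B
t=7: queue=[B,A,H,E,G,F] q_used=1 → run B
t=8: queue=[A,H,E,G,F,B] q_used=0 → run A
t=9: queue=[A,H,E,G,F,B] q_used=1 → run A
t=10: queue=[H,E,G,F,B,A] q_used=0 → run H
t=11: queue=[H,E,G,F,B,A] q_used=1 → run H
t=12: queue=[E,G,F,B,A,H] q_used=0 → run E
t=13: queue=[E,G,F,B,A,H] q_used=1 → run E
t=14: queue=[G,F,B,A,H,E] q_used=0 → run G
t=15: queue=[G,F,B,A,H,E] q_used=1 → run G
t=16: queue=[F,B,A,H,E,G] q_used=0 → run F
t=17: queue=[F,B,A,H,E,G] q_used=1 → run F
t=18: queue=[B,A,H,E,G,F] q_used=0 → run B
t=19: queue=[B,A,H,E,G,F] q_used=1 → run B
t=20: queue=[A,H,E,G,F] q_used=0 → run A
t=21: queue=[A,H,E,G,F] q_used=1 → run A
t=22: queue=[H,E,G,F,A] q_used=0 → run H
t=23: queue=[H,E,G,F,A] q_used=1 → run H
t=24: queue=[E,G,F,A,H] q_used=0 → run E
t=25: queue=[E,G,F,A,H] q_used=1 → run E
t=26: queue=[G,F,A,H,E] q_used=0 → run G
t=27: queue=[G,F,A,H,E] q_used=1 → run G
t=28: queue=[F,A,H,E,G] q_used=0 → run F
t=29: queue=[F,A,H,E,G] q_used=1 → run F
t=30: queue=[A,H,E,G] q_used=0 → run A
t=31: queue=[A,H,E,G] q_used=1 → run A
t=32: queue=[H,E,G] q_used=0 → run H
t=33: queue=[H,E,G] q_used=1 → run H
t=34: queue=[E,G,H] q_used=0 → run E
t=35: queue=[G,H] q_used=0 → run G
t=36: queue=[G,H] q_used=1 → run G
t=37: queue=[H,G] q_used=0 → run H
t=38: queue=[G] q_used=0 → run G
t=39: queue=[G] q_used=1 → run G
t=40: (idle)
t=41: (idle)
t=42: (idle)
t=43: (idle)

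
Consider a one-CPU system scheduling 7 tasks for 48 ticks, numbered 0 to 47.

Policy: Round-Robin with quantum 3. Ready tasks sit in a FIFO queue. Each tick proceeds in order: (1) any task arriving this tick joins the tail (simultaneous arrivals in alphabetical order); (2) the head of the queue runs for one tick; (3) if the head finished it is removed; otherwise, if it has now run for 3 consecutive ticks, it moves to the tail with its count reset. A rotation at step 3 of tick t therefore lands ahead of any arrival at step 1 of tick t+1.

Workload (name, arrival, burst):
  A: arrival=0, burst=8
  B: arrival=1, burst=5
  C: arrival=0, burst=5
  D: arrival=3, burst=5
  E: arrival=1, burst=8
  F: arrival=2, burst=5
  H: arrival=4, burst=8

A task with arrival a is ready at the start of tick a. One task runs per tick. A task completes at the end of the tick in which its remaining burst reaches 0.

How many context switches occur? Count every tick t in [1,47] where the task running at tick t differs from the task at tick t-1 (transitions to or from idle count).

t=0: queue=[A,C] q_used=0 → run A
t=1: queue=[A,C,B,E] q_used=1 → run A
t=2: queue=[A,C,B,E,F] q_used=2 → run A
t=3: queue=[C,B,E,F,A,D] q_used=0 → run C
t=4: queue=[C,B,E,F,A,D,H] q_used=1 → run C
t=5: queue=[C,B,E,F,A,D,H] q_used=2 → run C
t=6: queue=[B,E,F,A,D,H,C] q_used=0 → run B
t=7: queue=[B,E,F,A,D,H,C] q_used=1 → run B
t=8: queue=[B,E,F,A,D,H,C] q_used=2 → run B
t=9: queue=[E,F,A,D,H,C,B] q_used=0 → run E
t=10: queue=[E,F,A,D,H,C,B] q_used=1 → run E
t=11: queue=[E,F,A,D,H,C,B] q_used=2 → run E
t=12: queue=[F,A,D,H,C,B,E] q_used=0 → run F
t=13: queue=[F,A,D,H,C,B,E] q_used=1 → run F
t=14: queue=[F,A,D,H,C,B,E] q_used=2 → run F
t=15: queue=[A,D,H,C,B,E,F] q_used=0 → run A
t=16: queue=[A,D,H,C,B,E,F] q_used=1 → run A
t=17: queue=[A,D,H,C,B,E,F] q_used=2 → run A
t=18: queue=[D,H,C,B,E,F,A] q_used=0 → run D
t=19: queue=[D,H,C,B,E,F,A] q_used=1 → run D
t=20: queue=[D,H,C,B,E,F,A] q_used=2 → run D
t=21: queue=[H,C,B,E,F,A,D] q_used=0 → run H
t=22: queue=[H,C,B,E,F,A,D] q_used=1 → run H
t=23: queue=[H,C,B,E,F,A,D] q_used=2 → run H
t=24: queue=[C,B,E,F,A,D,H] q_used=0 → run C
t=25: queue=[C,B,E,F,A,D,H] q_used=1 → run C
t=26: queue=[B,E,F,A,D,H] q_used=0 → run B
t=27: queue=[B,E,F,A,D,H] q_used=1 → run B
t=28: queue=[E,F,A,D,H] q_used=0 → run E
t=29: queue=[E,F,A,D,H] q_used=1 → run E
t=30: queue=[E,F,A,D,H] q_used=2 → run E
t=31: queue=[F,A,D,H,E] q_used=0 → run F
t=32: queue=[F,A,D,H,E] q_used=1 → run F
t=33: queue=[A,D,H,E] q_used=0 → run A
t=34: queue=[A,D,H,E] q_used=1 → run A
t=35: queue=[D,H,E] q_used=0 → run D
t=36: queue=[D,H,E] q_used=1 → run D
t=37: queue=[H,E] q_used=0 → run H
t=38: queue=[H,E] q_used=1 → run H
t=39: queue=[H,E] q_used=2 → run H
t=40: queue=[E,H] q_used=0 → run E
t=41: queue=[E,H] q_used=1 → run E
t=42: queue=[H] q_used=0 → run H
t=43: queue=[H] q_used=1 → run H
t=44: (idle)
t=45: (idle)
t=46: (idle)
t=47: (idle)

context switches = 17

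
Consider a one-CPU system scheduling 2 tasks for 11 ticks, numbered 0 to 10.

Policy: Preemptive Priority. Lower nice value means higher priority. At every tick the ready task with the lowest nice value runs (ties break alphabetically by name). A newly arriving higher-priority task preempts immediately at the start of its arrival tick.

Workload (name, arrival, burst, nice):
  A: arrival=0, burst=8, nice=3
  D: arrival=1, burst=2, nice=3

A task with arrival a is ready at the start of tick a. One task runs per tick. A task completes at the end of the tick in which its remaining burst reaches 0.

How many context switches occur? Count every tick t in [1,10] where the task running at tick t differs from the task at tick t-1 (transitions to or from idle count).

context switches = 2

t=0: ready={A} → run A
t=1: ready={A,D} → run A
t=2: ready={A,D} → run A
t=3: ready={A,D} → run A
t=4: ready={A,D} → run A
t=5: ready={A,D} → run A
t=6: ready={A,D} → run A
t=7: ready={A,D} → run A
t=8: ready={D} → run D
t=9: ready={D} → run D
t=10: (idle)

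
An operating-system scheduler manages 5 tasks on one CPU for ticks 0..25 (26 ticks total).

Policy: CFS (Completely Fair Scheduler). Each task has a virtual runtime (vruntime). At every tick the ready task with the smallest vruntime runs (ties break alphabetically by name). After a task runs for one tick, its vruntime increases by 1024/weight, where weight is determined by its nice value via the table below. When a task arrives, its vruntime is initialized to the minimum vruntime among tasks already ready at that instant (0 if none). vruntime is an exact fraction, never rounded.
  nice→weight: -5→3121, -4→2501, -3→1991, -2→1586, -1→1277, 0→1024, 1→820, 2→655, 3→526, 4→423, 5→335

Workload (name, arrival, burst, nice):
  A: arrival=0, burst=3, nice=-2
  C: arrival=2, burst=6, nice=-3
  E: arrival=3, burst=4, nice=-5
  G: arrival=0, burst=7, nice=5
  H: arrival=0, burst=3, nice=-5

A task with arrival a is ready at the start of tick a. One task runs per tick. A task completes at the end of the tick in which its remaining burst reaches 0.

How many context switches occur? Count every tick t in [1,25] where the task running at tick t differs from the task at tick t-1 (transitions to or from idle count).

t=0: vr[A=0 G=0 H=0] → run A
t=1: vr[A=512/793 G=0 H=0] → run G
t=2: vr[A=512/793 C=0 G=1024/335 H=0] → run C
t=3: vr[A=512/793 C=1024/1991 E=0 G=1024/335 H=0] → run E
t=4: vr[A=512/793 C=1024/1991 E=1024/3121 G=1024/335 H=0] → run H
t=5: vr[A=512/793 C=1024/1991 E=1024/3121 G=1024/335 H=1024/3121] → run E
t=6: vr[A=512/793 C=1024/1991 E=2048/3121 G=1024/335 H=1024/3121] → run H
t=7: vr[A=512/793 C=1024/1991 E=2048/3121 G=1024/335 H=2048/3121] → run C
t=8: vr[A=512/793 C=2048/1991 E=2048/3121 G=1024/335 H=2048/3121] → run A
t=9: vr[A=1024/793 C=2048/1991 E=2048/3121 G=1024/335 H=2048/3121] → run E
t=10: vr[A=1024/793 C=2048/1991 E=3072/3121 G=1024/335 H=2048/3121] → run H
t=11: vr[A=1024/793 C=2048/1991 E=3072/3121 G=1024/335] → run E
t=12: vr[A=1024/793 C=2048/1991 G=1024/335] → run C
t=13: vr[A=1024/793 C=3072/1991 G=1024/335] → run A
t=14: vr[C=3072/1991 G=1024/335] → run C
t=15: vr[C=4096/1991 G=1024/335] → run C
t=16: vr[C=5120/1991 G=1024/335] → run C
t=17: vr[G=1024/335] → run G
t=18: vr[G=2048/335] → run G
t=19: vr[G=3072/335] → run G
t=20: vr[G=4096/335] → run G
t=21: vr[G=1024/67] → run G
t=22: vr[G=6144/335] → run G
t=23: (idle)
t=24: (idle)
t=25: (idle)

context switches = 16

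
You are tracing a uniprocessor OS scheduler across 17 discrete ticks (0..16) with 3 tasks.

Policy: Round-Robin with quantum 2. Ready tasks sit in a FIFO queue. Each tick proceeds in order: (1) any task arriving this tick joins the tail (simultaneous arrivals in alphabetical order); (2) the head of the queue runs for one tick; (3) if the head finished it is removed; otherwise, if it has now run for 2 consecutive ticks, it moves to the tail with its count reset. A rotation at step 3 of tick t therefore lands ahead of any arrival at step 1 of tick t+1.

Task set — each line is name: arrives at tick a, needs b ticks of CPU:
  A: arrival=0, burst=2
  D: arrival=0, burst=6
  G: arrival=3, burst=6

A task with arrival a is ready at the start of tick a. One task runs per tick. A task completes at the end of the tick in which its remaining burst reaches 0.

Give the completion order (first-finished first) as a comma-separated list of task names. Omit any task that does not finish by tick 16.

t=0: queue=[A,D] q_used=0 → run A
t=1: queue=[A,D] q_used=1 → run A
t=2: queue=[D] q_used=0 → run D
t=3: queue=[D,G] q_used=1 → run D
t=4: queue=[G,D] q_used=0 → run G
t=5: queue=[G,D] q_used=1 → run G
t=6: queue=[D,G] q_used=0 → run D
t=7: queue=[D,G] q_used=1 → run D
t=8: queue=[G,D] q_used=0 → run G
t=9: queue=[G,D] q_used=1 → run G
t=10: queue=[D,G] q_used=0 → run D
t=11: queue=[D,G] q_used=1 → run D
t=12: queue=[G] q_used=0 → run G
t=13: queue=[G] q_used=1 → run G
t=14: (idle)
t=15: (idle)
t=16: (idle)

completion order = A, D, G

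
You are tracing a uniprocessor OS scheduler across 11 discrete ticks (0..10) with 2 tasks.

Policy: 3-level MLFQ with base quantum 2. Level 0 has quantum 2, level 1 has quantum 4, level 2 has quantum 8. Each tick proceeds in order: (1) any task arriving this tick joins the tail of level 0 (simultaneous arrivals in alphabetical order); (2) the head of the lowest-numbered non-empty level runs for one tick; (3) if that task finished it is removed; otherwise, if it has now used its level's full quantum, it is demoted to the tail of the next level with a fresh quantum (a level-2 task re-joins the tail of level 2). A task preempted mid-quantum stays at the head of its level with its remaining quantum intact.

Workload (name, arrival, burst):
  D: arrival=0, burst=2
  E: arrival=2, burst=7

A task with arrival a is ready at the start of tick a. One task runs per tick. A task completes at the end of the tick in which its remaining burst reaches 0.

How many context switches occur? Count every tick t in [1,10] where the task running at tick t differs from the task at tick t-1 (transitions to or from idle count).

context switches = 2

t=0: L0/L1/L2 = D/-/- → run D
t=1: L0/L1/L2 = D/-/- → run D
t=2: L0/L1/L2 = E/-/- → run E
t=3: L0/L1/L2 = E/-/- → run E
t=4: L0/L1/L2 = -/E/- → run E
t=5: L0/L1/L2 = -/E/- → run E
t=6: L0/L1/L2 = -/E/- → run E
t=7: L0/L1/L2 = -/E/- → run E
t=8: L0/L1/L2 = -/-/E → run E
t=9: (idle)
t=10: (idle)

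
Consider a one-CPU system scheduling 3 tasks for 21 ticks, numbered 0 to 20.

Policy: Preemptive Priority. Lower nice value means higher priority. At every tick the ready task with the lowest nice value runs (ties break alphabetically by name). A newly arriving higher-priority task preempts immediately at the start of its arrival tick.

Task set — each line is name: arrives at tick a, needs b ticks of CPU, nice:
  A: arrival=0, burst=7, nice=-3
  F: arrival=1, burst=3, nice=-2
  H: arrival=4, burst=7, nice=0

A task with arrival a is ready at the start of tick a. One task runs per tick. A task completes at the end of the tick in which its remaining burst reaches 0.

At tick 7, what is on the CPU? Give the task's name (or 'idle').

t=0: ready={A} → run A
t=1: ready={A,F} → run A
t=2: ready={A,F} → run A
t=3: ready={A,F} → run A
t=4: ready={A,F,H} → run A
t=5: ready={A,F,H} → run A
t=6: ready={A,F,H} → run A
t=7: ready={F,H} → run F
t=8: ready={F,H} → run F
t=9: ready={F,H} → run F
t=10: ready={H} → run H
t=11: ready={H} → run H
t=12: ready={H} → run H
t=13: ready={H} → run H
t=14: ready={H} → run H
t=15: ready={H} → run H
t=16: ready={H} → run H
t=17: (idle)
t=18: (idle)
t=19: (idle)
t=20: (idle)

running at tick 7 = F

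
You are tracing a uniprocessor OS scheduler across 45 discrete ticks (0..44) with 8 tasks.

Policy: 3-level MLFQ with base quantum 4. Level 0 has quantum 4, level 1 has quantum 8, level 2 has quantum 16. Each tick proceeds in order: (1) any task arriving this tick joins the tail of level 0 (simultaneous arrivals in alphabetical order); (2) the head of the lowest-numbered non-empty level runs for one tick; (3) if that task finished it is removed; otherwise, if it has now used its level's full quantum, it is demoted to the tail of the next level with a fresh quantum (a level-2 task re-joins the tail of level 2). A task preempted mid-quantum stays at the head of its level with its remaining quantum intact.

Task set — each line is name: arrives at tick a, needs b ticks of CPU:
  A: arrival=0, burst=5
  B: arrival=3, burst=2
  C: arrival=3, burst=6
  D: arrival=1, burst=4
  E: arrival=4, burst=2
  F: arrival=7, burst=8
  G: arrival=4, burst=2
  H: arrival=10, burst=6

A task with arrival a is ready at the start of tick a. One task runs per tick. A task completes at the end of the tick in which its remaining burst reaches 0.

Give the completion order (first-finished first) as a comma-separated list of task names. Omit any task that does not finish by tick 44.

completion order = D, B, E, G, A, C, F, H

t=0: L0/L1/L2 = A/-/- → run A
t=1: L0/L1/L2 = AD/-/- → run A
t=2: L0/L1/L2 = AD/-/- → run A
t=3: L0/L1/L2 = ADBC/-/- → run A
t=4: L0/L1/L2 = DBCEG/A/- → run D
t=5: L0/L1/L2 = DBCEG/A/- → run D
t=6: L0/L1/L2 = DBCEG/A/- → run D
t=7: L0/L1/L2 = DBCEGF/A/- → run D
t=8: L0/L1/L2 = BCEGF/A/- → run B
t=9: L0/L1/L2 = BCEGF/A/- → run B
t=10: L0/L1/L2 = CEGFH/A/- → run C
t=11: L0/L1/L2 = CEGFH/A/- → run C
t=12: L0/L1/L2 = CEGFH/A/- → run C
t=13: L0/L1/L2 = CEGFH/A/- → run C
t=14: L0/L1/L2 = EGFH/AC/- → run E
t=15: L0/L1/L2 = EGFH/AC/- → run E
t=16: L0/L1/L2 = GFH/AC/- → run G
t=17: L0/L1/L2 = GFH/AC/- → run G
t=18: L0/L1/L2 = FH/AC/- → run F
t=19: L0/L1/L2 = FH/AC/- → run F
t=20: L0/L1/L2 = FH/AC/- → run F
t=21: L0/L1/L2 = FH/AC/- → run F
t=22: L0/L1/L2 = H/ACF/- → run H
t=23: L0/L1/L2 = H/ACF/- → run H
t=24: L0/L1/L2 = H/ACF/- → run H
t=25: L0/L1/L2 = H/ACF/- → run H
t=26: L0/L1/L2 = -/ACFH/- → run A
t=27: L0/L1/L2 = -/CFH/- → run C
t=28: L0/L1/L2 = -/CFH/- → run C
t=29: L0/L1/L2 = -/FH/- → run F
t=30: L0/L1/L2 = -/FH/- → run F
t=31: L0/L1/L2 = -/FH/- → run F
t=32: L0/L1/L2 = -/FH/- → run F
t=33: L0/L1/L2 = -/H/- → run H
t=34: L0/L1/L2 = -/H/- → run H
t=35: (idle)
t=36: (idle)
t=37: (idle)
t=38: (idle)
t=39: (idle)
t=40: (idle)
t=41: (idle)
t=42: (idle)
t=43: (idle)
t=44: (idle)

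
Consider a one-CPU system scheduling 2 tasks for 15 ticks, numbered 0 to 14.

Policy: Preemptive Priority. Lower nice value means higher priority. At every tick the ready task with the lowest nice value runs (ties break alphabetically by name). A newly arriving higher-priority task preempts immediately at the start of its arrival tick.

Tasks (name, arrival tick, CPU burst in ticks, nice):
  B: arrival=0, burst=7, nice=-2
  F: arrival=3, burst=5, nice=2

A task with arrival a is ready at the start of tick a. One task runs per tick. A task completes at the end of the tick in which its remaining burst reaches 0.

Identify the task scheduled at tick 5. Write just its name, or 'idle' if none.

t=0: ready={B} → run B
t=1: ready={B} → run B
t=2: ready={B} → run B
t=3: ready={B,F} → run B
t=4: ready={B,F} → run B
t=5: ready={B,F} → run B
t=6: ready={B,F} → run B
t=7: ready={F} → run F
t=8: ready={F} → run F
t=9: ready={F} → run F
t=10: ready={F} → run F
t=11: ready={F} → run F
t=12: (idle)
t=13: (idle)
t=14: (idle)

running at tick 5 = B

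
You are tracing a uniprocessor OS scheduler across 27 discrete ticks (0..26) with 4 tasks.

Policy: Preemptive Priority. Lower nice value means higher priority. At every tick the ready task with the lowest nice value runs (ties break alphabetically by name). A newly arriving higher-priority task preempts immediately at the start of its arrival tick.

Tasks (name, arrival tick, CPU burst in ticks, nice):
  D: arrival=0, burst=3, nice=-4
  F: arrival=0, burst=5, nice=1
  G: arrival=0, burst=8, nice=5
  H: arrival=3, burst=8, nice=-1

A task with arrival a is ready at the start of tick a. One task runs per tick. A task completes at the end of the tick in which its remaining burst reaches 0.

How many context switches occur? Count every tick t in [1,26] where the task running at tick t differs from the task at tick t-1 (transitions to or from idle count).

context switches = 4

t=0: ready={D,F,G} → run D
t=1: ready={D,F,G} → run D
t=2: ready={D,F,G} → run D
t=3: ready={F,G,H} → run H
t=4: ready={F,G,H} → run H
t=5: ready={F,G,H} → run H
t=6: ready={F,G,H} → run H
t=7: ready={F,G,H} → run H
t=8: ready={F,G,H} → run H
t=9: ready={F,G,H} → run H
t=10: ready={F,G,H} → run H
t=11: ready={F,G} → run F
t=12: ready={F,G} → run F
t=13: ready={F,G} → run F
t=14: ready={F,G} → run F
t=15: ready={F,G} → run F
t=16: ready={G} → run G
t=17: ready={G} → run G
t=18: ready={G} → run G
t=19: ready={G} → run G
t=20: ready={G} → run G
t=21: ready={G} → run G
t=22: ready={G} → run G
t=23: ready={G} → run G
t=24: (idle)
t=25: (idle)
t=26: (idle)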